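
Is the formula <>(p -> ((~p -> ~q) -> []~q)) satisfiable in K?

Yes, satisfiable

1. <>(p -> ((~p -> ~q) -> []~q)), u
2. p -> ((~p -> ~q) -> []~q), v
3. (~p -> ~q) -> []~q, v
4. []~q, v
Accessibility: uRv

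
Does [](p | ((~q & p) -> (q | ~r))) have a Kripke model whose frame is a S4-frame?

Satisfiable

1. [](p | ((~q & p) -> (q | ~r))), w0
2. p | ((~q & p) -> (q | ~r)), w0
3. (~q & p) -> (q | ~r), w0
4. q | ~r, w0
5. ~r, w0
Accessibility: w0Rw0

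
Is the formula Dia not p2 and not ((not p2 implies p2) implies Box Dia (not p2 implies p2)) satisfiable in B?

No, unsatisfiable

1. Dia not p2 and not ((not p2 implies p2) implies Box Dia (not p2 implies p2)), 0
2. Dia not p2, 0
3. not ((not p2 implies p2) implies Box Dia (not p2 implies p2)), 0
4. not p2 implies p2, 0
5. not Box Dia (not p2 implies p2), 0
6. p2, 0
7. not p2, 1
8. not Dia (not p2 implies p2), 2
9. not (not p2 implies p2), 0
10. not p2, 0
Accessibility: 0R0, 0R1, 0R2, 1R0, 1R1, 2R0, 2R2
Branch closes: p2 and not p2 both at 0.
Every branch closes; the branch above is one of them.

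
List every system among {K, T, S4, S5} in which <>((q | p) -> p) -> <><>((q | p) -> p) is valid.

T-tableau for the negation ~(<>((q | p) -> p) -> <><>((q | p) -> p)):
1. ~(<>((q | p) -> p) -> <><>((q | p) -> p)), w0
2. <>((q | p) -> p), w0   [~->-rule on 1]
3. ~<><>((q | p) -> p), w0   [~->-rule on 1]
4. ~<>((q | p) -> p), w0   [~<>-rule on 3 via w0Rw0]
5. ~((q | p) -> p), w0   [~<>-rule on 4 via w0Rw0]
6. q | p, w0   [~->-rule on 5]
7. ~p, w0   [~->-rule on 5]
8. q, w0   [|-rule on 6 (branches; this branch)]
9. (q | p) -> p, w1   [<>-rule on 2: fresh world w1, w0Rw1]
10. ~<>((q | p) -> p), w1   [~<>-rule on 3 via w0Rw1]
11. ~((q | p) -> p), w1   [~<>-rule on 4 via w0Rw1]
12. q | p, w1   [~->-rule on 11]
13. ~p, w1   [~->-rule on 11]
14. ~(q | p), w1   [->-rule on 9 (branches; this branch)]
15. ~q, w1   [~|-rule on 14]
16. p, w1   [|-rule on 12 (branches; this branch)]
Accessibility: w0Rw0, w0Rw1, w1Rw1
Branch closes: p and ~p both at w1.
Every branch closes (one shown): valid in T, hence also in S4, S5 (every theorem of T is a theorem of S4 and S5).
K-tableau for the negation ~(<>((q | p) -> p) -> <><>((q | p) -> p)):
1. ~(<>((q | p) -> p) -> <><>((q | p) -> p)), w0
2. <>((q | p) -> p), w0   [~->-rule on 1]
3. ~<><>((q | p) -> p), w0   [~->-rule on 1]
4. (q | p) -> p, w1   [<>-rule on 2: fresh world w1, w0Rw1]
5. ~<>((q | p) -> p), w1   [~<>-rule on 3 via w0Rw1]
6. p, w1   [->-rule on 4 (branches; this branch)]
Accessibility: w0Rw1
Complete open branch: countermodel on a K-frame, so not valid in K.

T, S4, S5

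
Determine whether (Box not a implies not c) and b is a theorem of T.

Tableau for the negation not ((Box not a implies not c) and b):
1. not ((Box not a implies not c) and b), 0
2. not b, 0
Accessibility: 0R0
The negation has an open branch (countermodel exists).

Invalid (countermodel exists)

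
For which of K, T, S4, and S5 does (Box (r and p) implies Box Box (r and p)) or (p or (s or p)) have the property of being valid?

T-tableau for the negation not ((Box (r and p) implies Box Box (r and p)) or (p or (s or p))):
1. not ((Box (r and p) implies Box Box (r and p)) or (p or (s or p))), w0
2. not (Box (r and p) implies Box Box (r and p)), w0
3. not (p or (s or p)), w0
4. Box (r and p), w0
5. not Box Box (r and p), w0
6. not p, w0
7. not (s or p), w0
8. not s, w0
9. r and p, w0
10. r, w0
11. p, w0
Accessibility: w0Rw0
Branch closes: p and not p both at w0.
Every branch closes (one shown): valid in T, hence also in S4, S5 (every theorem of T is a theorem of S4 and S5).
K-tableau for the negation not ((Box (r and p) implies Box Box (r and p)) or (p or (s or p))):
1. not ((Box (r and p) implies Box Box (r and p)) or (p or (s or p))), w0
2. not (Box (r and p) implies Box Box (r and p)), w0
3. not (p or (s or p)), w0
4. Box (r and p), w0
5. not Box Box (r and p), w0
6. not p, w0
7. not (s or p), w0
8. not s, w0
9. not Box (r and p), w1
10. r and p, w1
11. r, w1
12. p, w1
13. not (r and p), w2
14. not p, w2
Accessibility: w0Rw1, w1Rw2
Complete open branch: countermodel on a K-frame, so not valid in K.

T, S4, S5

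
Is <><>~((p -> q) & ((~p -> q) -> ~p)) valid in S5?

Invalid (countermodel exists)

Tableau for the negation ~<><>~((p -> q) & ((~p -> q) -> ~p)):
1. ~<><>~((p -> q) & ((~p -> q) -> ~p)), u
2. ~<>~((p -> q) & ((~p -> q) -> ~p)), u
3. (p -> q) & ((~p -> q) -> ~p), u
4. p -> q, u
5. (~p -> q) -> ~p, u
6. q, u
7. ~p, u
Accessibility: uRu
The negation has an open branch (countermodel exists).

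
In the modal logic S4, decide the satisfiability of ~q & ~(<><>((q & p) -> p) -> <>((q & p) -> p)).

Unsatisfiable

1. ~q & ~(<><>((q & p) -> p) -> <>((q & p) -> p)), 0
2. ~q, 0
3. ~(<><>((q & p) -> p) -> <>((q & p) -> p)), 0
4. <><>((q & p) -> p), 0
5. ~<>((q & p) -> p), 0
6. ~((q & p) -> p), 0
7. q & p, 0
8. ~p, 0
9. q, 0
10. p, 0
Accessibility: 0R0
Branch closes: q and ~q both at 0.
All branches of the tableau close; one closing branch shown above.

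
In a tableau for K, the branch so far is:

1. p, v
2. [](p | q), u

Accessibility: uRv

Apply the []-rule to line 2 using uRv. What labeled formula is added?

p | q, v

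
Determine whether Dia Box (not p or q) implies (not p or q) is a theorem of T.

No, not valid

Tableau for the negation not (Dia Box (not p or q) implies (not p or q)):
1. not (Dia Box (not p or q) implies (not p or q)), w0
2. Dia Box (not p or q), w0   [neg-implies-rule on 1]
3. not (not p or q), w0   [neg-implies-rule on 1]
4. p, w0   [neg-or-rule on 3]
5. not q, w0   [neg-or-rule on 3]
6. Box (not p or q), w1   [Dia-rule on 2: fresh world w1, w0Rw1]
7. not p or q, w1   [Box-rule on 6 via w1Rw1]
8. q, w1   [or-rule on 7 (branches; this branch)]
Accessibility: w0Rw0, w0Rw1, w1Rw1
The negation has an open branch (countermodel exists).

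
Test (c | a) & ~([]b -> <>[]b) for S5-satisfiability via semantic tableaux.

1. (c | a) & ~([]b -> <>[]b), w0
2. c | a, w0
3. ~([]b -> <>[]b), w0
4. []b, w0
5. ~<>[]b, w0
6. b, w0
7. ~[]b, w0
8. a, w0
9. ~b, w1
10. b, w1
Accessibility: w0Rw0, w0Rw1, w1Rw0, w1Rw1
Branch closes: b and ~b both at w1.
Every branch closes; the branch above is one of them.

Unsatisfiable (every branch closes)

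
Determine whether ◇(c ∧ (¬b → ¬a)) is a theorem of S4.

Not valid

Tableau for the negation ¬◇(c ∧ (¬b → ¬a)):
1. ¬◇(c ∧ (¬b → ¬a)), 0
2. ¬(c ∧ (¬b → ¬a)), 0
3. ¬(¬b → ¬a), 0
4. ¬b, 0
5. a, 0
Accessibility: 0R0
The negation has an open branch (countermodel exists).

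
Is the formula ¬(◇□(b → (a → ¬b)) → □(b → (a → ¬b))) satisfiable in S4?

Satisfiable

1. ¬(◇□(b → (a → ¬b)) → □(b → (a → ¬b))), w0
2. ◇□(b → (a → ¬b)), w0
3. ¬□(b → (a → ¬b)), w0
4. □(b → (a → ¬b)), w1
5. b → (a → ¬b), w1
6. a → ¬b, w1
7. ¬b, w1
8. ¬(b → (a → ¬b)), w2
9. b, w2
10. ¬(a → ¬b), w2
11. a, w2
Accessibility: w0Rw0, w0Rw1, w0Rw2, w1Rw1, w2Rw2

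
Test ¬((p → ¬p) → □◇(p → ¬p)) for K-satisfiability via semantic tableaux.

1. ¬((p → ¬p) → □◇(p → ¬p)), u
2. p → ¬p, u
3. ¬□◇(p → ¬p), u
4. ¬p, u
5. ¬◇(p → ¬p), v
Accessibility: uRv

Satisfiable (open branch found)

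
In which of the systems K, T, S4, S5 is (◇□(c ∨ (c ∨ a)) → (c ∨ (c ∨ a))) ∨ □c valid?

S5

S4-tableau for the negation ¬((◇□(c ∨ (c ∨ a)) → (c ∨ (c ∨ a))) ∨ □c):
1. ¬((◇□(c ∨ (c ∨ a)) → (c ∨ (c ∨ a))) ∨ □c), 0
2. ¬(◇□(c ∨ (c ∨ a)) → (c ∨ (c ∨ a))), 0
3. ¬□c, 0
4. ◇□(c ∨ (c ∨ a)), 0
5. ¬(c ∨ (c ∨ a)), 0
6. ¬c, 0
7. ¬(c ∨ a), 0
8. ¬a, 0
9. ¬c, 1
10. □(c ∨ (c ∨ a)), 2
11. c ∨ (c ∨ a), 2
12. c ∨ a, 2
13. a, 2
Accessibility: 0R0, 0R1, 0R2, 1R1, 2R2
Complete open branch: countermodel on an S4-frame, so not valid in S4, nor in K, T (the same frame is also a K-frame and a T-frame).
S5-tableau for the negation ¬((◇□(c ∨ (c ∨ a)) → (c ∨ (c ∨ a))) ∨ □c):
1. ¬((◇□(c ∨ (c ∨ a)) → (c ∨ (c ∨ a))) ∨ □c), 0
2. ¬(◇□(c ∨ (c ∨ a)) → (c ∨ (c ∨ a))), 0
3. ¬□c, 0
4. ◇□(c ∨ (c ∨ a)), 0
5. ¬(c ∨ (c ∨ a)), 0
6. ¬c, 0
7. ¬(c ∨ a), 0
8. ¬a, 0
9. ¬c, 1
10. □(c ∨ (c ∨ a)), 2
11. c ∨ (c ∨ a), 0
12. c ∨ (c ∨ a), 1
13. c ∨ (c ∨ a), 2
14. c ∨ a, 0
15. c ∨ a, 1
16. c ∨ a, 2
17. a, 0
Accessibility: 0R0, 0R1, 0R2, 1R0, 1R1, 1R2, 2R0, 2R1, 2R2
Branch closes: a and ¬a both at 0.
Every branch closes (one shown): valid in S5.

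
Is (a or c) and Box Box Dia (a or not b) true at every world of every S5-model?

Invalid (countermodel exists)

Tableau for the negation not ((a or c) and Box Box Dia (a or not b)):
1. not ((a or c) and Box Box Dia (a or not b)), 0
2. not Box Box Dia (a or not b), 0   [neg-and-rule on 1 (branches; this branch)]
3. not Box Dia (a or not b), 1   [neg-Box-rule on 2: fresh world 1, 0R1]
4. not Dia (a or not b), 2   [neg-Box-rule on 3: fresh world 2, 1R2]
5. not (a or not b), 0   [neg-Dia-rule on 4 via 2R0]
6. not a, 0   [neg-or-rule on 5]
7. b, 0   [neg-or-rule on 5]
8. not (a or not b), 1   [neg-Dia-rule on 4 via 2R1]
9. not a, 1   [neg-or-rule on 8]
10. b, 1   [neg-or-rule on 8]
11. not (a or not b), 2   [neg-Dia-rule on 4 via 2R2]
12. not a, 2   [neg-or-rule on 11]
13. b, 2   [neg-or-rule on 11]
Accessibility: 0R0, 0R1, 0R2, 1R0, 1R1, 1R2, 2R0, 2R1, 2R2
The negation has an open branch (countermodel exists).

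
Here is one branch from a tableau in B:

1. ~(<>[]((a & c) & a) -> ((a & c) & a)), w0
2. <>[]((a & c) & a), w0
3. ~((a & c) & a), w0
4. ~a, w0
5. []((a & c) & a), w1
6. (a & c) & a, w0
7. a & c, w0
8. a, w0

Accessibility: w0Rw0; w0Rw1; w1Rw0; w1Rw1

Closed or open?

Both a and ~a appear at w0.

Yes, closed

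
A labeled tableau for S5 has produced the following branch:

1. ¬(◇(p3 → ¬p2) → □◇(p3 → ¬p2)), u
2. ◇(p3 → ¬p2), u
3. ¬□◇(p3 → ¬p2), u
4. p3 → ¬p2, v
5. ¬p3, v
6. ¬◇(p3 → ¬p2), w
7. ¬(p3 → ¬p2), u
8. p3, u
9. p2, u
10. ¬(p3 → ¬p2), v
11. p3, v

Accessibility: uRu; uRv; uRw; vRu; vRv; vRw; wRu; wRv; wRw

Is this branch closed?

Both p3 and ¬p3 appear at v.

Closed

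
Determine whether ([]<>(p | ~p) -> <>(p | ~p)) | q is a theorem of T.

Tableau for the negation ~(([]<>(p | ~p) -> <>(p | ~p)) | q):
1. ~(([]<>(p | ~p) -> <>(p | ~p)) | q), w0
2. ~([]<>(p | ~p) -> <>(p | ~p)), w0
3. ~q, w0
4. []<>(p | ~p), w0
5. ~<>(p | ~p), w0
6. <>(p | ~p), w0
7. ~(p | ~p), w0
8. ~p, w0
9. p, w0
Accessibility: w0Rw0
Branch closes: p and ~p both at w0.
All branches of the negation close; one closing branch shown above.

Yes, valid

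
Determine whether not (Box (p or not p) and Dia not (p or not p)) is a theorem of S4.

Tableau for the negation Box (p or not p) and Dia not (p or not p):
1. Box (p or not p) and Dia not (p or not p), u
2. Box (p or not p), u   [and-rule on 1]
3. Dia not (p or not p), u   [and-rule on 1]
4. p or not p, u   [Box-rule on 2 via uRu]
5. not p, u   [or-rule on 4 (branches; this branch)]
6. not (p or not p), v   [Dia-rule on 3: fresh world v, uRv]
7. not p, v   [neg-or-rule on 6]
8. p, v   [neg-or-rule on 6]
Accessibility: uRu, uRv, vRv
Branch closes: p and not p both at v.
All branches of the negation close; one closing branch shown above.

Valid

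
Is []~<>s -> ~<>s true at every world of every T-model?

Tableau for the negation ~([]~<>s -> ~<>s):
1. ~([]~<>s -> ~<>s), w0
2. []~<>s, w0   [~->-rule on 1]
3. <>s, w0   [~->-rule on 1]
4. ~<>s, w0   [[]-rule on 2 via w0Rw0]
5. ~s, w0   [~<>-rule on 4 via w0Rw0]
6. s, w1   [<>-rule on 3: fresh world w1, w0Rw1]
7. ~<>s, w1   [[]-rule on 2 via w0Rw1]
8. ~s, w1   [~<>-rule on 4 via w0Rw1]
Accessibility: w0Rw0, w0Rw1, w1Rw1
Branch closes: s and ~s both at w1.
Every branch of the negation's tableau closes; the branch above is one of them.

Valid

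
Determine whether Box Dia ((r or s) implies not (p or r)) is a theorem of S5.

No, not valid

Tableau for the negation not Box Dia ((r or s) implies not (p or r)):
1. not Box Dia ((r or s) implies not (p or r)), 0
2. not Dia ((r or s) implies not (p or r)), 1
3. not ((r or s) implies not (p or r)), 0
4. r or s, 0
5. p or r, 0
6. not ((r or s) implies not (p or r)), 1
7. r or s, 1
8. p or r, 1
9. s, 0
10. r, 0
11. s, 1
12. r, 1
Accessibility: 0R0, 0R1, 1R0, 1R1
The negation has an open branch (countermodel exists).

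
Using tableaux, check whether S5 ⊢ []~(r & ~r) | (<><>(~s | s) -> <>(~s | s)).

Tableau for the negation ~([]~(r & ~r) | (<><>(~s | s) -> <>(~s | s))):
1. ~([]~(r & ~r) | (<><>(~s | s) -> <>(~s | s))), w0
2. ~[]~(r & ~r), w0   [~|-rule on 1]
3. ~(<><>(~s | s) -> <>(~s | s)), w0   [~|-rule on 1]
4. <><>(~s | s), w0   [~->-rule on 3]
5. ~<>(~s | s), w0   [~->-rule on 3]
6. ~(~s | s), w0   [~<>-rule on 5 via w0Rw0]
7. s, w0   [~|-rule on 6]
8. ~s, w0   [~|-rule on 6]
Accessibility: w0Rw0
Branch closes: s and ~s both at w0.
All branches of the negation close; one closing branch shown above.

Valid in S5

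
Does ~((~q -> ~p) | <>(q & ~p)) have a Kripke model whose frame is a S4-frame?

1. ~((~q -> ~p) | <>(q & ~p)), 0
2. ~(~q -> ~p), 0
3. ~<>(q & ~p), 0
4. ~q, 0
5. p, 0
6. ~(q & ~p), 0
Accessibility: 0R0

Satisfiable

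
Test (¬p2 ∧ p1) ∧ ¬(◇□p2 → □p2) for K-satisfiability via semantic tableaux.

1. (¬p2 ∧ p1) ∧ ¬(◇□p2 → □p2), w0
2. ¬p2 ∧ p1, w0
3. ¬(◇□p2 → □p2), w0
4. ¬p2, w0
5. p1, w0
6. ◇□p2, w0
7. ¬□p2, w0
8. □p2, w1
9. ¬p2, w2
Accessibility: w0Rw1, w0Rw2

Satisfiable (open branch found)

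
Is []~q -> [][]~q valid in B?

Not valid

Tableau for the negation ~([]~q -> [][]~q):
1. ~([]~q -> [][]~q), w0
2. []~q, w0   [~->-rule on 1]
3. ~[][]~q, w0   [~->-rule on 1]
4. ~q, w0   [[]-rule on 2 via w0Rw0]
5. ~[]~q, w1   [~[]-rule on 3: fresh world w1, w0Rw1]
6. ~q, w1   [[]-rule on 2 via w0Rw1]
7. q, w2   [~[]-rule on 5: fresh world w2, w1Rw2]
Accessibility: w0Rw0, w0Rw1, w1Rw0, w1Rw1, w1Rw2, w2Rw1, w2Rw2
The negation has an open branch (countermodel exists).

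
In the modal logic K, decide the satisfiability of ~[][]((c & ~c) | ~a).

Satisfiable

1. ~[][]((c & ~c) | ~a), w0
2. ~[]((c & ~c) | ~a), w1
3. ~((c & ~c) | ~a), w2
4. ~(c & ~c), w2
5. a, w2
6. c, w2
Accessibility: w0Rw1, w1Rw2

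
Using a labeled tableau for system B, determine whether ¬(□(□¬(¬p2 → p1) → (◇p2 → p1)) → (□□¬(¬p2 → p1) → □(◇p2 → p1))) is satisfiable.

1. ¬(□(□¬(¬p2 → p1) → (◇p2 → p1)) → (□□¬(¬p2 → p1) → □(◇p2 → p1))), u
2. □(□¬(¬p2 → p1) → (◇p2 → p1)), u
3. ¬(□□¬(¬p2 → p1) → □(◇p2 → p1)), u
4. □□¬(¬p2 → p1), u
5. ¬□(◇p2 → p1), u
6. □¬(¬p2 → p1) → (◇p2 → p1), u
7. □¬(¬p2 → p1), u
8. ¬(¬p2 → p1), u
9. ¬p2, u
10. ¬p1, u
11. ¬□¬(¬p2 → p1), u
12. ¬(◇p2 → p1), v
13. ◇p2, v
14. ¬p1, v
15. □¬(¬p2 → p1) → (◇p2 → p1), v
16. □¬(¬p2 → p1), v
17. ¬(¬p2 → p1), v
18. ¬p2, v
19. ◇p2 → p1, v
20. ¬◇p2, v
21. ¬p2 → p1, w
22. □¬(¬p2 → p1) → (◇p2 → p1), w
23. □¬(¬p2 → p1), w
24. ¬(¬p2 → p1), w
25. ¬p2, w
26. ¬p1, w
27. p1, w
Accessibility: uRu, uRv, uRw, vRu, vRv, wRu, wRw
Branch closes: p1 and ¬p1 both at w.
All branches of the tableau close; one closing branch shown above.

Unsatisfiable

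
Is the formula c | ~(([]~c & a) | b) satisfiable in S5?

Satisfiable

1. c | ~(([]~c & a) | b), u
2. ~(([]~c & a) | b), u
3. ~([]~c & a), u
4. ~b, u
5. ~a, u
Accessibility: uRu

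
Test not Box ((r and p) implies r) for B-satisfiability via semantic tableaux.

1. not Box ((r and p) implies r), u
2. not ((r and p) implies r), v
3. r and p, v
4. not r, v
5. r, v
6. p, v
Accessibility: uRu, uRv, vRu, vRv
Branch closes: r and not r both at v.
All branches of the tableau close; one closing branch shown above.

Unsatisfiable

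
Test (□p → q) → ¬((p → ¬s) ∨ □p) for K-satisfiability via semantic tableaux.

Satisfiable (open branch found)

1. (□p → q) → ¬((p → ¬s) ∨ □p), w0
2. ¬((p → ¬s) ∨ □p), w0   [→-rule on 1 (branches; this branch)]
3. ¬(p → ¬s), w0   [¬∨-rule on 2]
4. ¬□p, w0   [¬∨-rule on 2]
5. p, w0   [¬→-rule on 3]
6. s, w0   [¬→-rule on 3]
7. ¬p, w1   [¬□-rule on 4: fresh world w1, w0Rw1]
Accessibility: w0Rw1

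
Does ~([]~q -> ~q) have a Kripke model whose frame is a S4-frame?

No, unsatisfiable

1. ~([]~q -> ~q), w0
2. []~q, w0   [~->-rule on 1]
3. q, w0   [~->-rule on 1]
4. ~q, w0   [[]-rule on 2 via w0Rw0]
Accessibility: w0Rw0
Branch closes: q and ~q both at w0.
Every branch closes; the branch above is one of them.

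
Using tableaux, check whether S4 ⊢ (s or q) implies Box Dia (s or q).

No, not valid

Tableau for the negation not ((s or q) implies Box Dia (s or q)):
1. not ((s or q) implies Box Dia (s or q)), w0
2. s or q, w0
3. not Box Dia (s or q), w0
4. q, w0
5. not Dia (s or q), w1
6. not (s or q), w1
7. not s, w1
8. not q, w1
Accessibility: w0Rw0, w0Rw1, w1Rw1
The negation has an open branch (countermodel exists).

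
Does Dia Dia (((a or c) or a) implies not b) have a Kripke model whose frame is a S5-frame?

Yes, satisfiable

1. Dia Dia (((a or c) or a) implies not b), 0
2. Dia (((a or c) or a) implies not b), 1
3. ((a or c) or a) implies not b, 2
4. not b, 2
Accessibility: 0R0, 0R1, 0R2, 1R0, 1R1, 1R2, 2R0, 2R1, 2R2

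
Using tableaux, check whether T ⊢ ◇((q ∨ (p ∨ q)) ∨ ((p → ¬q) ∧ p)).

Not valid

Tableau for the negation ¬◇((q ∨ (p ∨ q)) ∨ ((p → ¬q) ∧ p)):
1. ¬◇((q ∨ (p ∨ q)) ∨ ((p → ¬q) ∧ p)), u
2. ¬((q ∨ (p ∨ q)) ∨ ((p → ¬q) ∧ p)), u
3. ¬(q ∨ (p ∨ q)), u
4. ¬((p → ¬q) ∧ p), u
5. ¬q, u
6. ¬(p ∨ q), u
7. ¬p, u
Accessibility: uRu
The negation has an open branch (countermodel exists).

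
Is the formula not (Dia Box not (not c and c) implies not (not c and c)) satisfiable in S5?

1. not (Dia Box not (not c and c) implies not (not c and c)), u
2. Dia Box not (not c and c), u   [neg-implies-rule on 1]
3. not c and c, u   [neg-implies-rule on 1]
4. not c, u   [and-rule on 3]
5. c, u   [and-rule on 3]
Accessibility: uRu
Branch closes: c and not c both at u.
All branches of the tableau close; one closing branch shown above.

Unsatisfiable (every branch closes)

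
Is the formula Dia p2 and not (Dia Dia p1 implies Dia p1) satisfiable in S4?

1. Dia p2 and not (Dia Dia p1 implies Dia p1), w0
2. Dia p2, w0
3. not (Dia Dia p1 implies Dia p1), w0
4. Dia Dia p1, w0
5. not Dia p1, w0
6. not p1, w0
7. p2, w1
8. not p1, w1
9. Dia p1, w2
10. not p1, w2
11. p1, w3
12. not p1, w3
Accessibility: w0Rw0, w0Rw1, w0Rw2, w0Rw3, w1Rw1, w2Rw2, w2Rw3, w3Rw3
Branch closes: p1 and not p1 both at w3.
Every branch closes; the branch above is one of them.

Unsatisfiable (every branch closes)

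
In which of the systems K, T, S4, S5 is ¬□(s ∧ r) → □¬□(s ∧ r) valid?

S4-tableau for the negation ¬(¬□(s ∧ r) → □¬□(s ∧ r)):
1. ¬(¬□(s ∧ r) → □¬□(s ∧ r)), 0
2. ¬□(s ∧ r), 0   [¬→-rule on 1]
3. ¬□¬□(s ∧ r), 0   [¬→-rule on 1]
4. ¬(s ∧ r), 1   [¬□-rule on 2: fresh world 1, 0R1]
5. ¬r, 1   [¬∧-rule on 4 (branches; this branch)]
6. □(s ∧ r), 2   [¬□-rule on 3: fresh world 2, 0R2]
7. s ∧ r, 2   [□-rule on 6 via 2R2]
8. s, 2   [∧-rule on 7]
9. r, 2   [∧-rule on 7]
Accessibility: 0R0, 0R1, 0R2, 1R1, 2R2
Complete open branch: countermodel on an S4-frame, so not valid in S4, nor in K, T (the same frame is also a K-frame and a T-frame).
S5-tableau for the negation ¬(¬□(s ∧ r) → □¬□(s ∧ r)):
1. ¬(¬□(s ∧ r) → □¬□(s ∧ r)), 0
2. ¬□(s ∧ r), 0   [¬→-rule on 1]
3. ¬□¬□(s ∧ r), 0   [¬→-rule on 1]
4. ¬(s ∧ r), 1   [¬□-rule on 2: fresh world 1, 0R1]
5. ¬r, 1   [¬∧-rule on 4 (branches; this branch)]
6. □(s ∧ r), 2   [¬□-rule on 3: fresh world 2, 0R2]
7. s ∧ r, 0   [□-rule on 6 via 2R0]
8. s, 0   [∧-rule on 7]
9. r, 0   [∧-rule on 7]
10. s ∧ r, 1   [□-rule on 6 via 2R1]
11. s, 1   [∧-rule on 10]
12. r, 1   [∧-rule on 10]
Accessibility: 0R0, 0R1, 0R2, 1R0, 1R1, 1R2, 2R0, 2R1, 2R2
Branch closes: r and ¬r both at 1.
Every branch closes (one shown): valid in S5.

S5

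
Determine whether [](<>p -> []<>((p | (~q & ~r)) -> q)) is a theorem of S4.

Invalid (countermodel exists)

Tableau for the negation ~[](<>p -> []<>((p | (~q & ~r)) -> q)):
1. ~[](<>p -> []<>((p | (~q & ~r)) -> q)), u
2. ~(<>p -> []<>((p | (~q & ~r)) -> q)), v
3. <>p, v
4. ~[]<>((p | (~q & ~r)) -> q), v
5. p, w
6. ~<>((p | (~q & ~r)) -> q), x
7. ~((p | (~q & ~r)) -> q), x
8. p | (~q & ~r), x
9. ~q, x
10. ~q & ~r, x
11. ~r, x
Accessibility: uRu, uRv, uRw, uRx, vRv, vRw, vRx, wRw, xRx
The negation has an open branch (countermodel exists).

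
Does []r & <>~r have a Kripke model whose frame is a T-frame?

No, unsatisfiable

1. []r & <>~r, 0
2. []r, 0
3. <>~r, 0
4. r, 0
5. ~r, 1
6. r, 1
Accessibility: 0R0, 0R1, 1R1
Branch closes: r and ~r both at 1.
Every branch closes; the branch above is one of them.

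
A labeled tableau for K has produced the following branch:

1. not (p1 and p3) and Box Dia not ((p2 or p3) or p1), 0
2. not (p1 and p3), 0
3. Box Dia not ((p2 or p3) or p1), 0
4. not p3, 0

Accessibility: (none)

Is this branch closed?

Not closed

There is no literal clash: for every atom and world, at most one sign appears.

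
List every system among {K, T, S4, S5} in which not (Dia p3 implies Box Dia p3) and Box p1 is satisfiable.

S4-tableau for the formula:
1. not (Dia p3 implies Box Dia p3) and Box p1, 0
2. not (Dia p3 implies Box Dia p3), 0
3. Box p1, 0
4. Dia p3, 0
5. not Box Dia p3, 0
6. p1, 0
7. p3, 1
8. p1, 1
9. not Dia p3, 2
10. p1, 2
11. not p3, 2
Accessibility: 0R0, 0R1, 0R2, 1R1, 2R2
Complete open branch: satisfiable in S4, hence also in K, T (this S4-model is also a K-model and a T-model).
S5-tableau for the formula:
1. not (Dia p3 implies Box Dia p3) and Box p1, 0
2. not (Dia p3 implies Box Dia p3), 0
3. Box p1, 0
4. Dia p3, 0
5. not Box Dia p3, 0
6. p1, 0
7. p3, 1
8. p1, 1
9. not Dia p3, 2
10. p1, 2
11. not p3, 0
12. not p3, 1
Accessibility: 0R0, 0R1, 0R2, 1R0, 1R1, 1R2, 2R0, 2R1, 2R2
Branch closes: p3 and not p3 both at 1.
Every branch closes (one shown): unsatisfiable in S5.

K, T, S4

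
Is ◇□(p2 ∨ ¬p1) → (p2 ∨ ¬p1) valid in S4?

Tableau for the negation ¬(◇□(p2 ∨ ¬p1) → (p2 ∨ ¬p1)):
1. ¬(◇□(p2 ∨ ¬p1) → (p2 ∨ ¬p1)), w0
2. ◇□(p2 ∨ ¬p1), w0
3. ¬(p2 ∨ ¬p1), w0
4. ¬p2, w0
5. p1, w0
6. □(p2 ∨ ¬p1), w1
7. p2 ∨ ¬p1, w1
8. ¬p1, w1
Accessibility: w0Rw0, w0Rw1, w1Rw1
The negation has an open branch (countermodel exists).

No, not valid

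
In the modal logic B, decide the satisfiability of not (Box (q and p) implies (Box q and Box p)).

1. not (Box (q and p) implies (Box q and Box p)), 0
2. Box (q and p), 0
3. not (Box q and Box p), 0
4. q and p, 0
5. q, 0
6. p, 0
7. not Box p, 0
8. not p, 1
9. q and p, 1
10. q, 1
11. p, 1
Accessibility: 0R0, 0R1, 1R0, 1R1
Branch closes: p and not p both at 1.
Every branch closes; the branch above is one of them.

No, unsatisfiable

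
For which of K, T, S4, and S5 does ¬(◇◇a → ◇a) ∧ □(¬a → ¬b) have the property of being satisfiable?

S4-tableau for the formula:
1. ¬(◇◇a → ◇a) ∧ □(¬a → ¬b), u
2. ¬(◇◇a → ◇a), u
3. □(¬a → ¬b), u
4. ◇◇a, u
5. ¬◇a, u
6. ¬a → ¬b, u
7. ¬a, u
8. ¬b, u
9. ◇a, v
10. ¬a → ¬b, v
11. ¬a, v
12. ¬b, v
13. a, w
14. ¬a → ¬b, w
15. ¬a, w
Accessibility: uRu, uRv, uRw, vRv, vRw, wRw
Branch closes: a and ¬a both at w.
Every branch closes (one shown): unsatisfiable in S4, hence also in S5 (every S5-frame is an S4-frame).
T-tableau for the formula:
1. ¬(◇◇a → ◇a) ∧ □(¬a → ¬b), u
2. ¬(◇◇a → ◇a), u
3. □(¬a → ¬b), u
4. ◇◇a, u
5. ¬◇a, u
6. ¬a → ¬b, u
7. ¬a, u
8. ¬b, u
9. ◇a, v
10. ¬a → ¬b, v
11. ¬a, v
12. ¬b, v
13. a, w
Accessibility: uRu, uRv, vRv, vRw, wRw
Complete open branch: satisfiable in T, hence also in K (this T-model is also a K-model).

K, T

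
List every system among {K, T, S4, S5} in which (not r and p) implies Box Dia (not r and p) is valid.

S4-tableau for the negation not ((not r and p) implies Box Dia (not r and p)):
1. not ((not r and p) implies Box Dia (not r and p)), w0
2. not r and p, w0
3. not Box Dia (not r and p), w0
4. not r, w0
5. p, w0
6. not Dia (not r and p), w1
7. not (not r and p), w1
8. not p, w1
Accessibility: w0Rw0, w0Rw1, w1Rw1
Complete open branch: countermodel on an S4-frame, so not valid in S4, nor in K, T (the same frame is also a K-frame and a T-frame).
S5-tableau for the negation not ((not r and p) implies Box Dia (not r and p)):
1. not ((not r and p) implies Box Dia (not r and p)), w0
2. not r and p, w0
3. not Box Dia (not r and p), w0
4. not r, w0
5. p, w0
6. not Dia (not r and p), w1
7. not (not r and p), w0
8. not (not r and p), w1
9. not p, w0
Accessibility: w0Rw0, w0Rw1, w1Rw0, w1Rw1
Branch closes: p and not p both at w0.
Every branch closes (one shown): valid in S5.

S5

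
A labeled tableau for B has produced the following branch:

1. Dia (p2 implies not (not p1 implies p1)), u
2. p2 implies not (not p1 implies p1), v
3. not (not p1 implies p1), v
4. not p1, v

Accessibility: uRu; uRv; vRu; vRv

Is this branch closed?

Not closed

There is no literal clash: for every atom and world, at most one sign appears.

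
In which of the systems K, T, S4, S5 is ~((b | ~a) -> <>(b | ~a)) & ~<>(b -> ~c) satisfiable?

K

T-tableau for the formula:
1. ~((b | ~a) -> <>(b | ~a)) & ~<>(b -> ~c), u
2. ~((b | ~a) -> <>(b | ~a)), u
3. ~<>(b -> ~c), u
4. b | ~a, u
5. ~<>(b | ~a), u
6. ~(b -> ~c), u
7. b, u
8. c, u
9. ~(b | ~a), u
10. ~b, u
11. a, u
Accessibility: uRu
Branch closes: b and ~b both at u.
Every branch closes (one shown): unsatisfiable in T, hence also in S4, S5 (every S4/S5-frame is a T-frame).
K-tableau for the formula:
1. ~((b | ~a) -> <>(b | ~a)) & ~<>(b -> ~c), u
2. ~((b | ~a) -> <>(b | ~a)), u
3. ~<>(b -> ~c), u
4. b | ~a, u
5. ~<>(b | ~a), u
6. ~a, u
Complete open branch: satisfiable in K.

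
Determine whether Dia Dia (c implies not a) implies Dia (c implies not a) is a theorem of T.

No, not valid

Tableau for the negation not (Dia Dia (c implies not a) implies Dia (c implies not a)):
1. not (Dia Dia (c implies not a) implies Dia (c implies not a)), u
2. Dia Dia (c implies not a), u
3. not Dia (c implies not a), u
4. not (c implies not a), u
5. c, u
6. a, u
7. Dia (c implies not a), v
8. not (c implies not a), v
9. c, v
10. a, v
11. c implies not a, w
12. not a, w
Accessibility: uRu, uRv, vRv, vRw, wRw
The negation has an open branch (countermodel exists).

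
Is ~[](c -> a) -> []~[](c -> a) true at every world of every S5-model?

Tableau for the negation ~(~[](c -> a) -> []~[](c -> a)):
1. ~(~[](c -> a) -> []~[](c -> a)), 0
2. ~[](c -> a), 0
3. ~[]~[](c -> a), 0
4. ~(c -> a), 1
5. c, 1
6. ~a, 1
7. [](c -> a), 2
8. c -> a, 0
9. c -> a, 1
10. c -> a, 2
11. a, 0
12. a, 1
Accessibility: 0R0, 0R1, 0R2, 1R0, 1R1, 1R2, 2R0, 2R1, 2R2
Branch closes: a and ~a both at 1.
Every branch of the negation's tableau closes; the branch above is one of them.

Valid in S5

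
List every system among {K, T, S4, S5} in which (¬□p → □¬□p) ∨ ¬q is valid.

S5

S4-tableau for the negation ¬((¬□p → □¬□p) ∨ ¬q):
1. ¬((¬□p → □¬□p) ∨ ¬q), u
2. ¬(¬□p → □¬□p), u   [¬∨-rule on 1]
3. q, u   [¬∨-rule on 1]
4. ¬□p, u   [¬→-rule on 2]
5. ¬□¬□p, u   [¬→-rule on 2]
6. ¬p, v   [¬□-rule on 4: fresh world v, uRv]
7. □p, w   [¬□-rule on 5: fresh world w, uRw]
8. p, w   [□-rule on 7 via wRw]
Accessibility: uRu, uRv, uRw, vRv, wRw
Complete open branch: countermodel on an S4-frame, so not valid in S4, nor in K, T (the same frame is also a K-frame and a T-frame).
S5-tableau for the negation ¬((¬□p → □¬□p) ∨ ¬q):
1. ¬((¬□p → □¬□p) ∨ ¬q), u
2. ¬(¬□p → □¬□p), u   [¬∨-rule on 1]
3. q, u   [¬∨-rule on 1]
4. ¬□p, u   [¬→-rule on 2]
5. ¬□¬□p, u   [¬→-rule on 2]
6. ¬p, v   [¬□-rule on 4: fresh world v, uRv]
7. □p, w   [¬□-rule on 5: fresh world w, uRw]
8. p, u   [□-rule on 7 via wRu]
9. p, v   [□-rule on 7 via wRv]
Accessibility: uRu, uRv, uRw, vRu, vRv, vRw, wRu, wRv, wRw
Branch closes: p and ¬p both at v.
Every branch closes (one shown): valid in S5.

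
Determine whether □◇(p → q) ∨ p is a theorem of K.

Tableau for the negation ¬(□◇(p → q) ∨ p):
1. ¬(□◇(p → q) ∨ p), u
2. ¬□◇(p → q), u
3. ¬p, u
4. ¬◇(p → q), v
Accessibility: uRv
The negation has an open branch (countermodel exists).

Invalid (countermodel exists)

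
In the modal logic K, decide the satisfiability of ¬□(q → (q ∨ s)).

No, unsatisfiable

1. ¬□(q → (q ∨ s)), 0
2. ¬(q → (q ∨ s)), 1   [¬□-rule on 1: fresh world 1, 0R1]
3. q, 1   [¬→-rule on 2]
4. ¬(q ∨ s), 1   [¬→-rule on 2]
5. ¬q, 1   [¬∨-rule on 4]
6. ¬s, 1   [¬∨-rule on 4]
Accessibility: 0R1
Branch closes: q and ¬q both at 1.
All branches of the tableau close; one closing branch shown above.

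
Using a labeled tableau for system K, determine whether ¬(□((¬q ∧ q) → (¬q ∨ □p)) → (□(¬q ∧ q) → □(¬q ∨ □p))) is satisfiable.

No, unsatisfiable

1. ¬(□((¬q ∧ q) → (¬q ∨ □p)) → (□(¬q ∧ q) → □(¬q ∨ □p))), w0
2. □((¬q ∧ q) → (¬q ∨ □p)), w0
3. ¬(□(¬q ∧ q) → □(¬q ∨ □p)), w0
4. □(¬q ∧ q), w0
5. ¬□(¬q ∨ □p), w0
6. ¬(¬q ∨ □p), w1
7. q, w1
8. ¬□p, w1
9. (¬q ∧ q) → (¬q ∨ □p), w1
10. ¬q ∧ q, w1
11. ¬q, w1
Accessibility: w0Rw1
Branch closes: q and ¬q both at w1.
Every branch closes; the branch above is one of them.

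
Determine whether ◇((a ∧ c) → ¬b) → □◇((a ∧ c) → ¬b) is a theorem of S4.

Tableau for the negation ¬(◇((a ∧ c) → ¬b) → □◇((a ∧ c) → ¬b)):
1. ¬(◇((a ∧ c) → ¬b) → □◇((a ∧ c) → ¬b)), 0
2. ◇((a ∧ c) → ¬b), 0
3. ¬□◇((a ∧ c) → ¬b), 0
4. (a ∧ c) → ¬b, 1
5. ¬b, 1
6. ¬◇((a ∧ c) → ¬b), 2
7. ¬((a ∧ c) → ¬b), 2
8. a ∧ c, 2
9. b, 2
10. a, 2
11. c, 2
Accessibility: 0R0, 0R1, 0R2, 1R1, 2R2
The negation has an open branch (countermodel exists).

Invalid (countermodel exists)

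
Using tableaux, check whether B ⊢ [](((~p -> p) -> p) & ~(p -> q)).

Tableau for the negation ~[](((~p -> p) -> p) & ~(p -> q)):
1. ~[](((~p -> p) -> p) & ~(p -> q)), 0
2. ~(((~p -> p) -> p) & ~(p -> q)), 1   [~[]-rule on 1: fresh world 1, 0R1]
3. p -> q, 1   [~&-rule on 2 (branches; this branch)]
4. q, 1   [->-rule on 3 (branches; this branch)]
Accessibility: 0R0, 0R1, 1R0, 1R1
The negation has an open branch (countermodel exists).

No, not valid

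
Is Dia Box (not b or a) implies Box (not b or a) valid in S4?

Invalid (countermodel exists)

Tableau for the negation not (Dia Box (not b or a) implies Box (not b or a)):
1. not (Dia Box (not b or a) implies Box (not b or a)), 0
2. Dia Box (not b or a), 0   [neg-implies-rule on 1]
3. not Box (not b or a), 0   [neg-implies-rule on 1]
4. Box (not b or a), 1   [Dia-rule on 2: fresh world 1, 0R1]
5. not b or a, 1   [Box-rule on 4 via 1R1]
6. a, 1   [or-rule on 5 (branches; this branch)]
7. not (not b or a), 2   [neg-Box-rule on 3: fresh world 2, 0R2]
8. b, 2   [neg-or-rule on 7]
9. not a, 2   [neg-or-rule on 7]
Accessibility: 0R0, 0R1, 0R2, 1R1, 2R2
The negation has an open branch (countermodel exists).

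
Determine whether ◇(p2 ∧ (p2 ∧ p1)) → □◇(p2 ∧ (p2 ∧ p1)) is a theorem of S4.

Tableau for the negation ¬(◇(p2 ∧ (p2 ∧ p1)) → □◇(p2 ∧ (p2 ∧ p1))):
1. ¬(◇(p2 ∧ (p2 ∧ p1)) → □◇(p2 ∧ (p2 ∧ p1))), w0
2. ◇(p2 ∧ (p2 ∧ p1)), w0   [¬→-rule on 1]
3. ¬□◇(p2 ∧ (p2 ∧ p1)), w0   [¬→-rule on 1]
4. p2 ∧ (p2 ∧ p1), w1   [◇-rule on 2: fresh world w1, w0Rw1]
5. p2, w1   [∧-rule on 4]
6. p2 ∧ p1, w1   [∧-rule on 4]
7. p1, w1   [∧-rule on 6]
8. ¬◇(p2 ∧ (p2 ∧ p1)), w2   [¬□-rule on 3: fresh world w2, w0Rw2]
9. ¬(p2 ∧ (p2 ∧ p1)), w2   [¬◇-rule on 8 via w2Rw2]
10. ¬(p2 ∧ p1), w2   [¬∧-rule on 9 (branches; this branch)]
11. ¬p1, w2   [¬∧-rule on 10 (branches; this branch)]
Accessibility: w0Rw0, w0Rw1, w0Rw2, w1Rw1, w2Rw2
The negation has an open branch (countermodel exists).

Not valid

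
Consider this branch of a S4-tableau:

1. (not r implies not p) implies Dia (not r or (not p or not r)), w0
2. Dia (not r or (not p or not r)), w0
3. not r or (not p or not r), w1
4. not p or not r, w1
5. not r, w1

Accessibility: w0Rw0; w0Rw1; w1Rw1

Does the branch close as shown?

No world carries both an atom and its negation.

Not closed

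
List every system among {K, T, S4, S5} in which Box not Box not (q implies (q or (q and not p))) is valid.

T, S4, S5

K-tableau for the negation not Box not Box not (q implies (q or (q and not p))):
1. not Box not Box not (q implies (q or (q and not p))), 0
2. Box not (q implies (q or (q and not p))), 1
Accessibility: 0R1
Complete open branch: countermodel on a K-frame, so not valid in K.
T-tableau for the negation not Box not Box not (q implies (q or (q and not p))):
1. not Box not Box not (q implies (q or (q and not p))), 0
2. Box not (q implies (q or (q and not p))), 1
3. not (q implies (q or (q and not p))), 1
4. q, 1
5. not (q or (q and not p)), 1
6. not q, 1
7. not (q and not p), 1
Accessibility: 0R0, 0R1, 1R1
Branch closes: q and not q both at 1.
Every branch closes (one shown): valid in T, hence also in S4, S5 (every theorem of T is a theorem of S4 and S5).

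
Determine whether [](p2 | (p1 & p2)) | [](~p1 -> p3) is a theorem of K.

Tableau for the negation ~([](p2 | (p1 & p2)) | [](~p1 -> p3)):
1. ~([](p2 | (p1 & p2)) | [](~p1 -> p3)), w0
2. ~[](p2 | (p1 & p2)), w0
3. ~[](~p1 -> p3), w0
4. ~(p2 | (p1 & p2)), w1
5. ~p2, w1
6. ~(p1 & p2), w1
7. ~(~p1 -> p3), w2
8. ~p1, w2
9. ~p3, w2
Accessibility: w0Rw1, w0Rw2
The negation has an open branch (countermodel exists).

Not valid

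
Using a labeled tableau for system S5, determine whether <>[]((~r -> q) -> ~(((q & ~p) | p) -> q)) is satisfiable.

Satisfiable

1. <>[]((~r -> q) -> ~(((q & ~p) | p) -> q)), w0
2. []((~r -> q) -> ~(((q & ~p) | p) -> q)), w1
3. (~r -> q) -> ~(((q & ~p) | p) -> q), w0
4. (~r -> q) -> ~(((q & ~p) | p) -> q), w1
5. ~(((q & ~p) | p) -> q), w0
6. (q & ~p) | p, w0
7. ~q, w0
8. ~(((q & ~p) | p) -> q), w1
9. (q & ~p) | p, w1
10. ~q, w1
11. p, w0
12. p, w1
Accessibility: w0Rw0, w0Rw1, w1Rw0, w1Rw1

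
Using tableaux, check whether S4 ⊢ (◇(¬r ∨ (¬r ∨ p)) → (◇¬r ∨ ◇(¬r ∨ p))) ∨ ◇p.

Valid in S4

Tableau for the negation ¬((◇(¬r ∨ (¬r ∨ p)) → (◇¬r ∨ ◇(¬r ∨ p))) ∨ ◇p):
1. ¬((◇(¬r ∨ (¬r ∨ p)) → (◇¬r ∨ ◇(¬r ∨ p))) ∨ ◇p), 0
2. ¬(◇(¬r ∨ (¬r ∨ p)) → (◇¬r ∨ ◇(¬r ∨ p))), 0
3. ¬◇p, 0
4. ◇(¬r ∨ (¬r ∨ p)), 0
5. ¬(◇¬r ∨ ◇(¬r ∨ p)), 0
6. ¬◇¬r, 0
7. ¬◇(¬r ∨ p), 0
8. ¬p, 0
9. r, 0
10. ¬(¬r ∨ p), 0
11. ¬r ∨ (¬r ∨ p), 1
12. ¬p, 1
13. r, 1
14. ¬(¬r ∨ p), 1
15. ¬r ∨ p, 1
16. p, 1
Accessibility: 0R0, 0R1, 1R1
Branch closes: p and ¬p both at 1.
Every branch of the negation's tableau closes; the branch above is one of them.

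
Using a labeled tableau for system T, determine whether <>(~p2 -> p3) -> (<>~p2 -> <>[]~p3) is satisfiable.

1. <>(~p2 -> p3) -> (<>~p2 -> <>[]~p3), 0
2. <>~p2 -> <>[]~p3, 0   [->-rule on 1 (branches; this branch)]
3. <>[]~p3, 0   [->-rule on 2 (branches; this branch)]
4. []~p3, 1   [<>-rule on 3: fresh world 1, 0R1]
5. ~p3, 1   [[]-rule on 4 via 1R1]
Accessibility: 0R0, 0R1, 1R1

Satisfiable (open branch found)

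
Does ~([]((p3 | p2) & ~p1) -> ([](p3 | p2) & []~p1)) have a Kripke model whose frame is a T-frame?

No, unsatisfiable

1. ~([]((p3 | p2) & ~p1) -> ([](p3 | p2) & []~p1)), w0
2. []((p3 | p2) & ~p1), w0
3. ~([](p3 | p2) & []~p1), w0
4. (p3 | p2) & ~p1, w0
5. p3 | p2, w0
6. ~p1, w0
7. ~[](p3 | p2), w0
8. p2, w0
9. ~(p3 | p2), w1
10. ~p3, w1
11. ~p2, w1
12. (p3 | p2) & ~p1, w1
13. p3 | p2, w1
14. ~p1, w1
15. p2, w1
Accessibility: w0Rw0, w0Rw1, w1Rw1
Branch closes: p2 and ~p2 both at w1.
All branches of the tableau close; one closing branch shown above.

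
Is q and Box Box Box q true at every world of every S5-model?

Tableau for the negation not (q and Box Box Box q):
1. not (q and Box Box Box q), w0
2. not Box Box Box q, w0
3. not Box Box q, w1
4. not Box q, w2
5. not q, w3
Accessibility: w0Rw0, w0Rw1, w0Rw2, w0Rw3, w1Rw0, w1Rw1, w1Rw2, w1Rw3, w2Rw0, w2Rw1, w2Rw2, w2Rw3, w3Rw0, w3Rw1, w3Rw2, w3Rw3
The negation has an open branch (countermodel exists).

Invalid (countermodel exists)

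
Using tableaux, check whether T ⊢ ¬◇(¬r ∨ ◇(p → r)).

Not valid

Tableau for the negation ◇(¬r ∨ ◇(p → r)):
1. ◇(¬r ∨ ◇(p → r)), 0
2. ¬r ∨ ◇(p → r), 1
3. ◇(p → r), 1
4. p → r, 2
5. r, 2
Accessibility: 0R0, 0R1, 1R1, 1R2, 2R2
The negation has an open branch (countermodel exists).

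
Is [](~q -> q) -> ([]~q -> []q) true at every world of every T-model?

Tableau for the negation ~([](~q -> q) -> ([]~q -> []q)):
1. ~([](~q -> q) -> ([]~q -> []q)), w0
2. [](~q -> q), w0
3. ~([]~q -> []q), w0
4. []~q, w0
5. ~[]q, w0
6. ~q -> q, w0
7. ~q, w0
8. q, w0
Accessibility: w0Rw0
Branch closes: q and ~q both at w0.
All branches of the negation close; one closing branch shown above.

Yes, valid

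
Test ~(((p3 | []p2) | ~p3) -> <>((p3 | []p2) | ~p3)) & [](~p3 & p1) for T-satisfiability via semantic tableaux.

1. ~(((p3 | []p2) | ~p3) -> <>((p3 | []p2) | ~p3)) & [](~p3 & p1), 0
2. ~(((p3 | []p2) | ~p3) -> <>((p3 | []p2) | ~p3)), 0   [&-rule on 1]
3. [](~p3 & p1), 0   [&-rule on 1]
4. (p3 | []p2) | ~p3, 0   [~->-rule on 2]
5. ~<>((p3 | []p2) | ~p3), 0   [~->-rule on 2]
6. ~p3 & p1, 0   [[]-rule on 3 via 0R0]
7. ~p3, 0   [&-rule on 6]
8. p1, 0   [&-rule on 6]
9. ~((p3 | []p2) | ~p3), 0   [~<>-rule on 5 via 0R0]
10. ~(p3 | []p2), 0   [~|-rule on 9]
11. p3, 0   [~|-rule on 9]
Accessibility: 0R0
Branch closes: p3 and ~p3 both at 0.
All branches of the tableau close; one closing branch shown above.

Unsatisfiable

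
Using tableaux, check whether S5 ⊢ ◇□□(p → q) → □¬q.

Tableau for the negation ¬(◇□□(p → q) → □¬q):
1. ¬(◇□□(p → q) → □¬q), u
2. ◇□□(p → q), u
3. ¬□¬q, u
4. □□(p → q), v
5. □(p → q), u
6. □(p → q), v
7. p → q, u
8. p → q, v
9. q, u
10. q, v
11. q, w
12. □(p → q), w
13. p → q, w
Accessibility: uRu, uRv, uRw, vRu, vRv, vRw, wRu, wRv, wRw
The negation has an open branch (countermodel exists).

Not valid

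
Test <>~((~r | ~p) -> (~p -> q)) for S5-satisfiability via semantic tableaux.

Satisfiable

1. <>~((~r | ~p) -> (~p -> q)), u
2. ~((~r | ~p) -> (~p -> q)), v   [<>-rule on 1: fresh world v, uRv]
3. ~r | ~p, v   [~->-rule on 2]
4. ~(~p -> q), v   [~->-rule on 2]
5. ~p, v   [~->-rule on 4]
6. ~q, v   [~->-rule on 4]
Accessibility: uRu, uRv, vRu, vRv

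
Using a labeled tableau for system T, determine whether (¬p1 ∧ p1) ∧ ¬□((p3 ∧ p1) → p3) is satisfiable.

1. (¬p1 ∧ p1) ∧ ¬□((p3 ∧ p1) → p3), w0
2. ¬p1 ∧ p1, w0   [∧-rule on 1]
3. ¬□((p3 ∧ p1) → p3), w0   [∧-rule on 1]
4. ¬p1, w0   [∧-rule on 2]
5. p1, w0   [∧-rule on 2]
Accessibility: w0Rw0
Branch closes: p1 and ¬p1 both at w0.
Every branch closes; the branch above is one of them.

Unsatisfiable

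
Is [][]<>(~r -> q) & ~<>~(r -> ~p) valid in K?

Tableau for the negation ~([][]<>(~r -> q) & ~<>~(r -> ~p)):
1. ~([][]<>(~r -> q) & ~<>~(r -> ~p)), 0
2. <>~(r -> ~p), 0   [~&-rule on 1 (branches; this branch)]
3. ~(r -> ~p), 1   [<>-rule on 2: fresh world 1, 0R1]
4. r, 1   [~->-rule on 3]
5. p, 1   [~->-rule on 3]
Accessibility: 0R1
The negation has an open branch (countermodel exists).

No, not valid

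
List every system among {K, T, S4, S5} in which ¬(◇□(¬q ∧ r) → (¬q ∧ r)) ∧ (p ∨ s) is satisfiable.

S5-tableau for the formula:
1. ¬(◇□(¬q ∧ r) → (¬q ∧ r)) ∧ (p ∨ s), w0
2. ¬(◇□(¬q ∧ r) → (¬q ∧ r)), w0
3. p ∨ s, w0
4. ◇□(¬q ∧ r), w0
5. ¬(¬q ∧ r), w0
6. s, w0
7. ¬r, w0
8. □(¬q ∧ r), w1
9. ¬q ∧ r, w0
10. ¬q, w0
11. r, w0
Accessibility: w0Rw0, w0Rw1, w1Rw0, w1Rw1
Branch closes: r and ¬r both at w0.
Every branch closes (one shown): unsatisfiable in S5.
S4-tableau for the formula:
1. ¬(◇□(¬q ∧ r) → (¬q ∧ r)) ∧ (p ∨ s), w0
2. ¬(◇□(¬q ∧ r) → (¬q ∧ r)), w0
3. p ∨ s, w0
4. ◇□(¬q ∧ r), w0
5. ¬(¬q ∧ r), w0
6. s, w0
7. ¬r, w0
8. □(¬q ∧ r), w1
9. ¬q ∧ r, w1
10. ¬q, w1
11. r, w1
Accessibility: w0Rw0, w0Rw1, w1Rw1
Complete open branch: satisfiable in S4, hence also in K, T (this S4-model is also a K-model and a T-model).

K, T, S4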